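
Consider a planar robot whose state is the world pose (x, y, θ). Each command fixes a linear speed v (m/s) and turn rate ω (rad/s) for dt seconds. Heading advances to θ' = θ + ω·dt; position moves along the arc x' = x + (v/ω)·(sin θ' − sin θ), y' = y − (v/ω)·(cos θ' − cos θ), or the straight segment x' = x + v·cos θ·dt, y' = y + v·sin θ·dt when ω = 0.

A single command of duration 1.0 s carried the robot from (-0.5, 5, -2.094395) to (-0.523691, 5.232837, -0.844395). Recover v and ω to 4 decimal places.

v = -0.2500, ω = 1.2500

Δθ = -0.844395 − -2.094395 = 1.250000
ω = Δθ/dt = 1.250000/1.0 = 1.2500
R = −Δy/(cos θ' − cos θ) = -0.2000
v = R·ω = -0.2000·1.2500 = -0.2500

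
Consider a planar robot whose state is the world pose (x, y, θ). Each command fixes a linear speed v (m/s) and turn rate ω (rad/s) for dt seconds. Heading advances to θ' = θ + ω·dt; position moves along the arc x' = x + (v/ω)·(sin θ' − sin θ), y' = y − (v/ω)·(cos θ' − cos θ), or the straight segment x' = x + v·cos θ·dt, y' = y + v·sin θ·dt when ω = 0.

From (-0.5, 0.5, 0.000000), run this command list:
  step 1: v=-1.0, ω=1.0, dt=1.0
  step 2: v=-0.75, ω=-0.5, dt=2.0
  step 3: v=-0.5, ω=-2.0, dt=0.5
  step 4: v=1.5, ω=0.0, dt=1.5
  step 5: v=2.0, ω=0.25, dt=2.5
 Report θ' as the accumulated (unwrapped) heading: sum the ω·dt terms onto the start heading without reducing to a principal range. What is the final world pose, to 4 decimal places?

step 1: θ'=1.0000 (R=-1.0000) → pose (-1.3415, 0.0403, 1.0000)
step 2: θ'=0.0000 (R=1.5000) → pose (-2.6037, -0.6492, 0.0000)
step 3: θ'=-1.0000 (R=0.2500) → pose (-2.8140, -0.5343, -1.0000)
step 4: θ'=-1.0000 (straight) → pose (-1.5984, -2.4276, -1.0000)
step 5: θ'=-0.3750 (R=8.0000) → pose (2.2032, -5.5493, -0.3750)

(2.2032, -5.5493, -0.3750)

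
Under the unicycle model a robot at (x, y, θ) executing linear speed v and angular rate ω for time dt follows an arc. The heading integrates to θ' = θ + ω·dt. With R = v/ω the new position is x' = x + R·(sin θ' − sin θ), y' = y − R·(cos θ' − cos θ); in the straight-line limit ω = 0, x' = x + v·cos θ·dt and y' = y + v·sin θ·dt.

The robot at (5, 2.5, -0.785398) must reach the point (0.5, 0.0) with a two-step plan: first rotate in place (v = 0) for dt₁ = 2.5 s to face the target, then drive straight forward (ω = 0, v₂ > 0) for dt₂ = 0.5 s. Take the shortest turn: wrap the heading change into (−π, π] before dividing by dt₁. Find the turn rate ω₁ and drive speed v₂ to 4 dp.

ω₁ = -0.7396, v₂ = 10.2956

heading to target = atan2(0−2.5, 0.5−5) = -2.6345
Δθ = wrap(-2.6345 − -0.7854) = -1.8491; ω₁ = Δθ/dt₁ = -0.7396
distance = √((0.5−5)² + (0−2.5)²) = 5.1478; v₂ = distance/dt₂ = 10.2956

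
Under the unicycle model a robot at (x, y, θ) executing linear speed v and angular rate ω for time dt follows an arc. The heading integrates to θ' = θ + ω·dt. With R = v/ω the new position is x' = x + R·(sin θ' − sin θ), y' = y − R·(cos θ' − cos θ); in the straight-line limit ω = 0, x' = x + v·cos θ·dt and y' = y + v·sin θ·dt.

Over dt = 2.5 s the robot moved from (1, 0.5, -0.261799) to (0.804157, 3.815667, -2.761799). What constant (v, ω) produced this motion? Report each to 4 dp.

v = -1.7500, ω = -1.0000

Δθ = -2.761799 − -0.261799 = -2.500000
ω = Δθ/dt = -2.500000/2.5 = -1.0000
R = −Δy/(cos θ' − cos θ) = 1.7500
v = R·ω = 1.7500·-1.0000 = -1.7500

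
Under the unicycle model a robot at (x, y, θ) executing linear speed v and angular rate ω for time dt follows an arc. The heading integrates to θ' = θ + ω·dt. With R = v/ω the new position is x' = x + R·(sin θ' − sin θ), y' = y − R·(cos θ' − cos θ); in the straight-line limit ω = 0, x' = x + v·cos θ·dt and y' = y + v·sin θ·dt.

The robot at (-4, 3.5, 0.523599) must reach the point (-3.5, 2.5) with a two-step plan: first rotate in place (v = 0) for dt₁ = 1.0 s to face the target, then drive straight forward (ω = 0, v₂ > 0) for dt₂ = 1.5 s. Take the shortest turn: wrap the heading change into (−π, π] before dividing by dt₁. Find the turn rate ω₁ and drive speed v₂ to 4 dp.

ω₁ = -1.6307, v₂ = 0.7454

heading to target = atan2(2.5−3.5, -3.5−-4) = -1.1071
Δθ = wrap(-1.1071 − 0.5236) = -1.6307; ω₁ = Δθ/dt₁ = -1.6307
distance = √((-3.5−-4)² + (2.5−3.5)²) = 1.1180; v₂ = distance/dt₂ = 0.7454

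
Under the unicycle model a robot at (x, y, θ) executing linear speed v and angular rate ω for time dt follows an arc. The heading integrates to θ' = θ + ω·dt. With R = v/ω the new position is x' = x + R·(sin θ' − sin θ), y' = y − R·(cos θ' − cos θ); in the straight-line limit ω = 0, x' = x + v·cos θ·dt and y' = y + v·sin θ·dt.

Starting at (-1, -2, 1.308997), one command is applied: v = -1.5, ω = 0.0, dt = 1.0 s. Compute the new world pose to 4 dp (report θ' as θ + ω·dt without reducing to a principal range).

θ' = 1.3090 + 0.0·1.0 = 1.3090
ω = 0 → straight: x' = -1 + -1.5·cos(1.3090)·1.0 = -1.3882
y' = -2 + -1.5·sin(1.3090)·1.0 = -3.4489

(-1.3882, -3.4489, 1.3090)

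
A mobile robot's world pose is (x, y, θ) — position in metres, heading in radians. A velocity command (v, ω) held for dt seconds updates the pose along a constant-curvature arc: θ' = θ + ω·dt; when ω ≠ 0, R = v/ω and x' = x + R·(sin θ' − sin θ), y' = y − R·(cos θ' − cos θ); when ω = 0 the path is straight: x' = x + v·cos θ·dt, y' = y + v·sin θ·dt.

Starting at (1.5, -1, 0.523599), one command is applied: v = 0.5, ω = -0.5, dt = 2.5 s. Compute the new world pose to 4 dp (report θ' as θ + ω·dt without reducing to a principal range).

(2.6642, -1.1185, -0.7264)

θ' = 0.5236 + -0.5·2.5 = -0.7264
R = v/ω = 0.5/-0.5 = -1.0000
x' = 1.5 + -1.0000·(sin -0.7264 − sin 0.5236) = 2.6642
y' = -1 − -1.0000·(cos -0.7264 − cos 0.5236) = -1.1185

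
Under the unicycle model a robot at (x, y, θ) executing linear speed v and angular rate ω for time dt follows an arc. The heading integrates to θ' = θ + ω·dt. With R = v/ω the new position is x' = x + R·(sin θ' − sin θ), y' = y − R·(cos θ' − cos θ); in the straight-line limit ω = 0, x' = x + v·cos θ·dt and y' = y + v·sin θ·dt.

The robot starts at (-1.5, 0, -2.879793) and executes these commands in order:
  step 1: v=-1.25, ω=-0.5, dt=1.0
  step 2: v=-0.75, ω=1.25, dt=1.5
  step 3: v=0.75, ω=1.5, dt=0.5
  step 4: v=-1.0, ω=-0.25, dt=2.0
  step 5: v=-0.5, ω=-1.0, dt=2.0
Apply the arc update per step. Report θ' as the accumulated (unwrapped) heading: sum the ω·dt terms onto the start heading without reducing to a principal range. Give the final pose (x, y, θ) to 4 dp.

(0.1039, 2.6288, -3.2548)

step 1: θ'=-3.3798 (R=2.5000) → pose (-0.2631, 0.0146, -3.3798)
step 2: θ'=-1.5048 (R=-0.6000) → pose (0.4772, 0.6372, -1.5048)
step 3: θ'=-0.7548 (R=0.5000) → pose (0.6335, 0.3060, -0.7548)
step 4: θ'=-1.2548 (R=4.0000) → pose (-0.4278, 1.9766, -1.2548)
step 5: θ'=-3.2548 (R=0.5000) → pose (0.1039, 2.6288, -3.2548)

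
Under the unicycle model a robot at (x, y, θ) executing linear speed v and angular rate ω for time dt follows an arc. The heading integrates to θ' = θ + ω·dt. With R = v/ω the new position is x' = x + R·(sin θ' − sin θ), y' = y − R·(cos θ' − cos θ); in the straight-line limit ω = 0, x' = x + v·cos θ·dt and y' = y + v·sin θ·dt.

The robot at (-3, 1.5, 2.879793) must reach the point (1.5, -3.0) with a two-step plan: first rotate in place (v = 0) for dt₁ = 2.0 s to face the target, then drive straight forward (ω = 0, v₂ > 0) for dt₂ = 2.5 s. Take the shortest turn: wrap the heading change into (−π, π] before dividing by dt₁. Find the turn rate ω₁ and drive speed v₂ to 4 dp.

ω₁ = 1.3090, v₂ = 2.5456

heading to target = atan2(-3−1.5, 1.5−-3) = -0.7854
Δθ = wrap(-0.7854 − 2.8798) = 2.6180; ω₁ = Δθ/dt₁ = 1.3090
distance = √((1.5−-3)² + (-3−1.5)²) = 6.3640; v₂ = distance/dt₂ = 2.5456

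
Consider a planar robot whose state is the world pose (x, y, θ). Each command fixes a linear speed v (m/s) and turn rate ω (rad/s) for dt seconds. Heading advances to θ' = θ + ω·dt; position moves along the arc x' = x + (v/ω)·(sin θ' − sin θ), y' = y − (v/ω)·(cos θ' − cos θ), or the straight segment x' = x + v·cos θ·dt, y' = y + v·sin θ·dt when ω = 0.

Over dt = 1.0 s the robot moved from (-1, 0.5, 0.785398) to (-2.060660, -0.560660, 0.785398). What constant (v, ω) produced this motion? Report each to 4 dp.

v = -1.5000, ω = 0.0000

Δθ = 0.785398 − 0.785398 = 0.000000
ω = Δθ/dt = 0.000000/1.0 = 0.0000
ω = 0 → v = (Δx·cos θ + Δy·sin θ)/dt = -1.5000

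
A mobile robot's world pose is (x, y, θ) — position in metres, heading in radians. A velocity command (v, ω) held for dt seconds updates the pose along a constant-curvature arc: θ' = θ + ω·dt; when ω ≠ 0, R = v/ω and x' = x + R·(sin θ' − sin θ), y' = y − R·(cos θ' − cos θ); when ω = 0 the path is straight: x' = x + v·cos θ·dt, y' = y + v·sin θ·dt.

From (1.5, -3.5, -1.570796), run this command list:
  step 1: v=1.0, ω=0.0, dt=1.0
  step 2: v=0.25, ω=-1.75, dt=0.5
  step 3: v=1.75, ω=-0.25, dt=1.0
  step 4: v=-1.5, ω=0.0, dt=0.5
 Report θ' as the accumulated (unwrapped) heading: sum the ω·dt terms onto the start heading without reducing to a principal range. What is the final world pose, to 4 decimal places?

(0.6567, -5.2293, -2.6958)

step 1: θ'=-1.5708 (straight) → pose (1.5000, -4.5000, -1.5708)
step 2: θ'=-2.4458 (R=-0.1429) → pose (1.4487, -4.6096, -2.4458)
step 3: θ'=-2.6958 (R=-7.0000) → pose (-0.0200, -5.5527, -2.6958)
step 4: θ'=-2.6958 (straight) → pose (0.6567, -5.2293, -2.6958)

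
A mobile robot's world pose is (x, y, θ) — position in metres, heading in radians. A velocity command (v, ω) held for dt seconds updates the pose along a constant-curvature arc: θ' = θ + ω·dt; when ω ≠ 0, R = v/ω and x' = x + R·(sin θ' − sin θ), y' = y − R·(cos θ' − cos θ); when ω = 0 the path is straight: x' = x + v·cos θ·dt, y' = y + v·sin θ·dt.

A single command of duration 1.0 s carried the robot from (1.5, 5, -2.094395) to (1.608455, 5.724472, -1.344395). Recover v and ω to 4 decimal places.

v = -0.7500, ω = 0.7500

Δθ = -1.344395 − -2.094395 = 0.750000
ω = Δθ/dt = 0.750000/1.0 = 0.7500
R = −Δy/(cos θ' − cos θ) = -1.0000
v = R·ω = -1.0000·0.7500 = -0.7500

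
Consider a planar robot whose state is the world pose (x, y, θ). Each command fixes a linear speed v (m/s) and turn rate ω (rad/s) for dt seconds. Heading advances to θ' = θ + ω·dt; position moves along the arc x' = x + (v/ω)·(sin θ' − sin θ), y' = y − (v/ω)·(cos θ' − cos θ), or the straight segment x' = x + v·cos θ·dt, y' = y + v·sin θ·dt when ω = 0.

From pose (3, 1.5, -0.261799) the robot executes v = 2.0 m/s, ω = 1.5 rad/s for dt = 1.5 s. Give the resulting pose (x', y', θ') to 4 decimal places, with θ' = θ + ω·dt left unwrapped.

θ' = -0.2618 + 1.5·1.5 = 1.9882
R = v/ω = 2.0/1.5 = 1.3333
x' = 3 + 1.3333·(sin 1.9882 − sin -0.2618) = 4.5640
y' = 1.5 − 1.3333·(cos 1.9882 − cos -0.2618) = 3.3284

(4.5640, 3.3284, 1.9882)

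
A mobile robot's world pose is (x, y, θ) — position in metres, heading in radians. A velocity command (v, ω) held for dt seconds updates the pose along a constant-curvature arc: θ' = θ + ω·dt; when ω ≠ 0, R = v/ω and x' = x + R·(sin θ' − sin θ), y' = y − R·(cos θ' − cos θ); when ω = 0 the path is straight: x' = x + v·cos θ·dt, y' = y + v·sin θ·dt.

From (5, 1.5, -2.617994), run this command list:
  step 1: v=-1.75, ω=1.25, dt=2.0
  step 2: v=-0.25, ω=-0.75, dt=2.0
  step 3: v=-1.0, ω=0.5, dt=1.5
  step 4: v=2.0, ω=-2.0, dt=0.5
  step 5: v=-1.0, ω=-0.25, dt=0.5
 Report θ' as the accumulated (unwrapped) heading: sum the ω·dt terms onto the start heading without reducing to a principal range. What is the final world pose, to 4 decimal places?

step 1: θ'=-0.1180 (R=-1.4000) → pose (4.4648, 4.1027, -0.1180)
step 2: θ'=-1.6180 (R=0.3333) → pose (4.1711, 4.4494, -1.6180)
step 3: θ'=-0.8680 (R=-2.0000) → pose (3.6994, 5.8365, -0.8680)
step 4: θ'=-1.8680 (R=-1.0000) → pose (3.8925, 4.8973, -1.8680)
step 5: θ'=-1.9930 (R=4.0000) → pose (4.0684, 5.3650, -1.9930)

(4.0684, 5.3650, -1.9930)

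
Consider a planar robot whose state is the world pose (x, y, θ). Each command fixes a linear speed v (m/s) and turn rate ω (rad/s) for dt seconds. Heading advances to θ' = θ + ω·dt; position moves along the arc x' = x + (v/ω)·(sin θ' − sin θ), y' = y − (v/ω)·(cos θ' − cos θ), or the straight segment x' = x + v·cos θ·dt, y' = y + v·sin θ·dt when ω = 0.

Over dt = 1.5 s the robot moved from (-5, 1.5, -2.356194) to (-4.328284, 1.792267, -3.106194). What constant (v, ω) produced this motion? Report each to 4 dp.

Δθ = -3.106194 − -2.356194 = -0.750000
ω = Δθ/dt = -0.750000/1.5 = -0.5000
R = Δx/(sin θ' − sin θ) = 1.0000
v = R·ω = 1.0000·-0.5000 = -0.5000

v = -0.5000, ω = -0.5000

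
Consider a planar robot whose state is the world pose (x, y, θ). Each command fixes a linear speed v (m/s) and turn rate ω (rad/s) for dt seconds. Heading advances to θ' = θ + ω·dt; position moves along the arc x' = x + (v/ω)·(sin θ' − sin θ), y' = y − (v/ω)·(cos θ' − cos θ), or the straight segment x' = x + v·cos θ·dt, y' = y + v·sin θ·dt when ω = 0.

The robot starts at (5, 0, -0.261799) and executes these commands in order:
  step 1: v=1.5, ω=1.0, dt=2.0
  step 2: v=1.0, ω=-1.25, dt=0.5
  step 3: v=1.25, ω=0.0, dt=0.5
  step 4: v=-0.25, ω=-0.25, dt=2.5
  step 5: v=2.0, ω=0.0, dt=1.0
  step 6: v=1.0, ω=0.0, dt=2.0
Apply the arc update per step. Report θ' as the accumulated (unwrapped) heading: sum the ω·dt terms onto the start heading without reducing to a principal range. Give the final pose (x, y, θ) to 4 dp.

(10.3191, 4.1810, 0.4882)

step 1: θ'=1.7382 (R=1.5000) → pose (6.8673, 1.6988, 1.7382)
step 2: θ'=1.1132 (R=-0.8000) → pose (6.9384, 2.1856, 1.1132)
step 3: θ'=1.1132 (straight) → pose (7.2145, 2.7463, 1.1132)
step 4: θ'=0.4882 (R=1.0000) → pose (6.7864, 2.3049, 0.4882)
step 5: θ'=0.4882 (straight) → pose (8.5528, 3.2429, 0.4882)
step 6: θ'=0.4882 (straight) → pose (10.3191, 4.1810, 0.4882)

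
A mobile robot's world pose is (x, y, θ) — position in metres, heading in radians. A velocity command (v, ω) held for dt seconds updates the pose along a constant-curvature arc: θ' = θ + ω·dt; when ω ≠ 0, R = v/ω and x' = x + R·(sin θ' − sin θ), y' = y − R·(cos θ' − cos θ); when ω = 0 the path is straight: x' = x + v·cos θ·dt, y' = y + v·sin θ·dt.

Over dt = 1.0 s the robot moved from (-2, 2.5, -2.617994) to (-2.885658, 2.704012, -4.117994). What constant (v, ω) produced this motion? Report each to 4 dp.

v = 1.0000, ω = -1.5000

Δθ = -4.117994 − -2.617994 = -1.500000
ω = Δθ/dt = -1.500000/1.0 = -1.5000
R = Δx/(sin θ' − sin θ) = -0.6667
v = R·ω = -0.6667·-1.5000 = 1.0000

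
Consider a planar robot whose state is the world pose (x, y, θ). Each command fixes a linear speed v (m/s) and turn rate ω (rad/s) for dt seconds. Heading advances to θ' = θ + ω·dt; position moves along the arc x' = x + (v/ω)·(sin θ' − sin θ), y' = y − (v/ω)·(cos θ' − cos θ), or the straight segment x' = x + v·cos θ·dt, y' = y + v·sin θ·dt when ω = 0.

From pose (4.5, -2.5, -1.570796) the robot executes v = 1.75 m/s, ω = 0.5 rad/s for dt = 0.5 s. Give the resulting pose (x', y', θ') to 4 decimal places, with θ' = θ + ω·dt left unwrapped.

θ' = -1.5708 + 0.5·0.5 = -1.3208
R = v/ω = 1.75/0.5 = 3.5000
x' = 4.5 + 3.5000·(sin -1.3208 − sin -1.5708) = 4.6088
y' = -2.5 − 3.5000·(cos -1.3208 − cos -1.5708) = -3.3659

(4.6088, -3.3659, -1.3208)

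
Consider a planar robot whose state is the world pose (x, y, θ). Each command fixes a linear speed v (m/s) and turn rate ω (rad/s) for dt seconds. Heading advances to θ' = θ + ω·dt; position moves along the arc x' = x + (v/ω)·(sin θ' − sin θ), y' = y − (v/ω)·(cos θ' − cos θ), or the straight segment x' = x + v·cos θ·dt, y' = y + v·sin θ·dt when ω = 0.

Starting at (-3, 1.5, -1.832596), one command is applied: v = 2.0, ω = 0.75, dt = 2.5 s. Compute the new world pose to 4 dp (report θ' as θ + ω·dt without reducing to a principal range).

θ' = -1.8326 + 0.75·2.5 = 0.0424
R = v/ω = 2.0/0.75 = 2.6667
x' = -3 + 2.6667·(sin 0.0424 − sin -1.8326) = -0.3112
y' = 1.5 − 2.6667·(cos 0.0424 − cos -1.8326) = -1.8545

(-0.3112, -1.8545, 0.0424)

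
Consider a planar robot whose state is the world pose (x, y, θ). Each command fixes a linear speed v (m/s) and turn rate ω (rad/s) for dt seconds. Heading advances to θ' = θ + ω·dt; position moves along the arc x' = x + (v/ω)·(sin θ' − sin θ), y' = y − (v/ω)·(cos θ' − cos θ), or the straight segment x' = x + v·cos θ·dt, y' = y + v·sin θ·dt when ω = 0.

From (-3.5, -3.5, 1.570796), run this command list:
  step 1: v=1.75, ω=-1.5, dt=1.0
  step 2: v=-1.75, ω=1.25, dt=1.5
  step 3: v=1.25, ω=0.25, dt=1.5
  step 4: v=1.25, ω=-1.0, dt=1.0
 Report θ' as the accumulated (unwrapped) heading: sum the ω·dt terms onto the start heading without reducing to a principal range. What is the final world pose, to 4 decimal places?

(-4.9102, -1.5074, 1.3208)

step 1: θ'=0.0708 (R=-1.1667) → pose (-2.4159, -2.3363, 0.0708)
step 2: θ'=1.9458 (R=-1.4000) → pose (-3.6195, -4.2455, 1.9458)
step 3: θ'=2.3208 (R=5.0000) → pose (-4.6136, -2.6687, 2.3208)
step 4: θ'=1.3208 (R=-1.2500) → pose (-4.9102, -1.5074, 1.3208)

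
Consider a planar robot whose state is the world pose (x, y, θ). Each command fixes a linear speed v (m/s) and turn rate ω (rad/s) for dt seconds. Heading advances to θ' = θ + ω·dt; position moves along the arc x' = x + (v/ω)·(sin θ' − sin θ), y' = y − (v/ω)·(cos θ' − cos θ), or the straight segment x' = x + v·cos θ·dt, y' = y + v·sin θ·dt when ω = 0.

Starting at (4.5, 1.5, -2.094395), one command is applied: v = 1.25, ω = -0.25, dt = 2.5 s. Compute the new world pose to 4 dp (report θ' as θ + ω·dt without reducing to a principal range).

θ' = -2.0944 + -0.25·2.5 = -2.7194
R = v/ω = 1.25/-0.25 = -5.0000
x' = 4.5 + -5.0000·(sin -2.7194 − sin -2.0944) = 2.2187
y' = 1.5 − -5.0000·(cos -2.7194 − cos -2.0944) = -0.5610

(2.2187, -0.5610, -2.7194)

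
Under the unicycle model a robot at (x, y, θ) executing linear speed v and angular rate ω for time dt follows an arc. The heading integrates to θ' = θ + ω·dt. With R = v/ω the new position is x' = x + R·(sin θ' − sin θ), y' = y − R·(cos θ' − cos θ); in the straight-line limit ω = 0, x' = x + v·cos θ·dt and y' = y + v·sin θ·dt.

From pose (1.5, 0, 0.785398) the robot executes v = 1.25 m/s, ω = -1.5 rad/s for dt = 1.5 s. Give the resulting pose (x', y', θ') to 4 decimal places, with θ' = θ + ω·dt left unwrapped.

θ' = 0.7854 + -1.5·1.5 = -1.4646
R = v/ω = 1.25/-1.5 = -0.8333
x' = 1.5 + -0.8333·(sin -1.4646 − sin 0.7854) = 2.9179
y' = 0 − -0.8333·(cos -1.4646 − cos 0.7854) = -0.5009

(2.9179, -0.5009, -1.4646)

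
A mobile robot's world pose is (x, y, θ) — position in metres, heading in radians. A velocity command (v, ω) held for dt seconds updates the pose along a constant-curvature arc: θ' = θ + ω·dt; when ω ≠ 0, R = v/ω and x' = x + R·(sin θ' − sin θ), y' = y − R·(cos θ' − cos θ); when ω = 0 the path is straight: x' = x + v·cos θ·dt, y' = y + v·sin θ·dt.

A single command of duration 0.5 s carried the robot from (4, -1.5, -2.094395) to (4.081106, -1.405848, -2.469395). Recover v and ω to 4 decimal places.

v = -0.2500, ω = -0.7500

Δθ = -2.469395 − -2.094395 = -0.375000
ω = Δθ/dt = -0.375000/0.5 = -0.7500
R = −Δy/(cos θ' − cos θ) = 0.3333
v = R·ω = 0.3333·-0.7500 = -0.2500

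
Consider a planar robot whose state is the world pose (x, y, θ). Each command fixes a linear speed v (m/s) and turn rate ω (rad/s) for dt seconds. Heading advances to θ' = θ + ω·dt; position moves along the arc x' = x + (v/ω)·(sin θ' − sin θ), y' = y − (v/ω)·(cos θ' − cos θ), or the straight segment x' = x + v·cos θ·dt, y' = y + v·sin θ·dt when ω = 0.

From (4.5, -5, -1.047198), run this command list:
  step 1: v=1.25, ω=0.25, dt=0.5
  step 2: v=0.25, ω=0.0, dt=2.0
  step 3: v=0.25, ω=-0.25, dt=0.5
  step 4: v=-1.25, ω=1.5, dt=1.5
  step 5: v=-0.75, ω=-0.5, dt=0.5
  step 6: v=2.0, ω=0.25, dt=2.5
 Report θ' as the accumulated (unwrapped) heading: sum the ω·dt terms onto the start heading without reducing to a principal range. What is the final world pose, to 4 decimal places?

(5.0198, -1.7780, 1.5778)

step 1: θ'=-0.9222 (R=5.0000) → pose (4.8455, -5.5204, -0.9222)
step 2: θ'=-0.9222 (straight) → pose (5.1475, -5.9188, -0.9222)
step 3: θ'=-1.0472 (R=-1.0000) → pose (5.2166, -6.0229, -1.0472)
step 4: θ'=1.2028 (R=-0.8333) → pose (3.7174, -6.1398, 1.2028)
step 5: θ'=0.9528 (R=1.5000) → pose (3.5404, -6.4693, 0.9528)
step 6: θ'=1.5778 (R=8.0000) → pose (5.0198, -1.7780, 1.5778)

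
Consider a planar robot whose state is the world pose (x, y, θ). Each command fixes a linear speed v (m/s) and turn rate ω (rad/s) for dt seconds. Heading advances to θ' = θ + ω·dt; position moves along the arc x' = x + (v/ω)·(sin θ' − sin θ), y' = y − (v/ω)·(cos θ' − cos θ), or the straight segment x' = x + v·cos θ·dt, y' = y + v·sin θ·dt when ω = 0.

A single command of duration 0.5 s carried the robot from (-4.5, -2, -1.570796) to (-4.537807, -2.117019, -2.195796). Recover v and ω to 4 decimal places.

v = 0.2500, ω = -1.2500

Δθ = -2.195796 − -1.570796 = -0.625000
ω = Δθ/dt = -0.625000/0.5 = -1.2500
R = −Δy/(cos θ' − cos θ) = -0.2000
v = R·ω = -0.2000·-1.2500 = 0.2500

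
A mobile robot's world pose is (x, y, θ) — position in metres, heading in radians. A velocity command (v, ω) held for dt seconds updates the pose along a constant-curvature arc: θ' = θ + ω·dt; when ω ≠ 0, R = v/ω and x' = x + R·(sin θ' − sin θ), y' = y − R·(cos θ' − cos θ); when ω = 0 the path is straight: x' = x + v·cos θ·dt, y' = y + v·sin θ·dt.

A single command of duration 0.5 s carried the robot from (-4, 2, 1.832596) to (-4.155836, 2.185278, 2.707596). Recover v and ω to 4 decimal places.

v = 0.5000, ω = 1.7500

Δθ = 2.707596 − 1.832596 = 0.875000
ω = Δθ/dt = 0.875000/0.5 = 1.7500
R = −Δy/(cos θ' − cos θ) = 0.2857
v = R·ω = 0.2857·1.7500 = 0.5000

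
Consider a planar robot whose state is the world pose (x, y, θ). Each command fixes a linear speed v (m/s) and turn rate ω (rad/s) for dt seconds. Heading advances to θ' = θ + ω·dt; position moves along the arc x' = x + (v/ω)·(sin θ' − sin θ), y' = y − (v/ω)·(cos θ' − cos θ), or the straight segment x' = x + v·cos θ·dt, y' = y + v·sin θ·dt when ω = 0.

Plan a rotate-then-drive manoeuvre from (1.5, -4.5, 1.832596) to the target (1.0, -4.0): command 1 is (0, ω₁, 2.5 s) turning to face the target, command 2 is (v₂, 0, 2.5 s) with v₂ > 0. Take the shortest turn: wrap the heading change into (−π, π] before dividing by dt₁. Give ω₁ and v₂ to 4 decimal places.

heading to target = atan2(-4−-4.5, 1−1.5) = 2.3562
Δθ = wrap(2.3562 − 1.8326) = 0.5236; ω₁ = Δθ/dt₁ = 0.2094
distance = √((1−1.5)² + (-4−-4.5)²) = 0.7071; v₂ = distance/dt₂ = 0.2828

ω₁ = 0.2094, v₂ = 0.2828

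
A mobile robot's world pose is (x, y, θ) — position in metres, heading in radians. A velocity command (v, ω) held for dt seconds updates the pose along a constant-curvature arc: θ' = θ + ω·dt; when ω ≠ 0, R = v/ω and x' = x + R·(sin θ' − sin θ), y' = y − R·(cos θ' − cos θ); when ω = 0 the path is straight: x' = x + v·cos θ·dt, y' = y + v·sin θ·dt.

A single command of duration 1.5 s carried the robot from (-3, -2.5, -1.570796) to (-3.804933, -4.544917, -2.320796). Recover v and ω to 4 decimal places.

Δθ = -2.320796 − -1.570796 = -0.750000
ω = Δθ/dt = -0.750000/1.5 = -0.5000
R = −Δy/(cos θ' − cos θ) = -3.0000
v = R·ω = -3.0000·-0.5000 = 1.5000

v = 1.5000, ω = -0.5000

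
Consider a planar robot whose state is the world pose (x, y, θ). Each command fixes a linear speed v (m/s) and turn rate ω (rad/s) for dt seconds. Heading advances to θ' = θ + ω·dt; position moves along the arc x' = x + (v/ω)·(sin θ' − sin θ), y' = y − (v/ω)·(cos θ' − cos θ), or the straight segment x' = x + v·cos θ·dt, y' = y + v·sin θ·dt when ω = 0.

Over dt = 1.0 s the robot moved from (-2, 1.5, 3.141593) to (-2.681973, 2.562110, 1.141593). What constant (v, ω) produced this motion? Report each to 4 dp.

v = 1.5000, ω = -2.0000

Δθ = 1.141593 − 3.141593 = -2.000000
ω = Δθ/dt = -2.000000/1.0 = -2.0000
R = −Δy/(cos θ' − cos θ) = -0.7500
v = R·ω = -0.7500·-2.0000 = 1.5000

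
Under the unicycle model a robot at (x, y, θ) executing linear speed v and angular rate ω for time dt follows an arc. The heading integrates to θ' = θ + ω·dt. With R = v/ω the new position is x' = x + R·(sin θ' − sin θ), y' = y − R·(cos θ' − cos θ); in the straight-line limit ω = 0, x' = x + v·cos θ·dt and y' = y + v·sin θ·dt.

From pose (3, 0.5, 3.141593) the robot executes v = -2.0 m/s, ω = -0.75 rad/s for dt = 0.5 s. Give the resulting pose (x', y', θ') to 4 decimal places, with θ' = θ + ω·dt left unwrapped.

θ' = 3.1416 + -0.75·0.5 = 2.7666
R = v/ω = -2.0/-0.75 = 2.6667
x' = 3 + 2.6667·(sin 2.7666 − sin 3.1416) = 3.9767
y' = 0.5 − 2.6667·(cos 2.7666 − cos 3.1416) = 0.3147

(3.9767, 0.3147, 2.7666)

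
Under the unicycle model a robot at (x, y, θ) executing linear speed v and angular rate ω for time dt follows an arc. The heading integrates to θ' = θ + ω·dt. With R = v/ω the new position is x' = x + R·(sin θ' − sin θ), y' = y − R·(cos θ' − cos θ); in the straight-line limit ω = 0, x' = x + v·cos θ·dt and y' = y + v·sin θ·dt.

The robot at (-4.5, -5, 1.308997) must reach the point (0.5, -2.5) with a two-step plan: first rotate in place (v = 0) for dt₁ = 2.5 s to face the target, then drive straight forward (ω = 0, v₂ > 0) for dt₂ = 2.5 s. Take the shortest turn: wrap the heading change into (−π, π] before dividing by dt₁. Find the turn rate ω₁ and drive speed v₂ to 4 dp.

ω₁ = -0.3381, v₂ = 2.2361

heading to target = atan2(-2.5−-5, 0.5−-4.5) = 0.4636
Δθ = wrap(0.4636 − 1.3090) = -0.8453; ω₁ = Δθ/dt₁ = -0.3381
distance = √((0.5−-4.5)² + (-2.5−-5)²) = 5.5902; v₂ = distance/dt₂ = 2.2361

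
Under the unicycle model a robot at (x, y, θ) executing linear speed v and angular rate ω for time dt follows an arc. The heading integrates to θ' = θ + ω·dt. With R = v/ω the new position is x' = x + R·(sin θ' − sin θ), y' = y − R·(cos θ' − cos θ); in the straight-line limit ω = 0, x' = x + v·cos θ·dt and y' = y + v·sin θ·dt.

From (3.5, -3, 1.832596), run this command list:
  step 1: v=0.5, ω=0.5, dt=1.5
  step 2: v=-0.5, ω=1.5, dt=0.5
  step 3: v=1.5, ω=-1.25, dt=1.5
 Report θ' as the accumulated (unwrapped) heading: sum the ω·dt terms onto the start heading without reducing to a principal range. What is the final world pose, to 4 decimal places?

step 1: θ'=2.5826 (R=1.0000) → pose (3.0644, -2.4110, 2.5826)
step 2: θ'=3.3326 (R=-0.3333) → pose (3.3045, -2.4557, 3.3326)
step 3: θ'=1.4576 (R=-1.2000) → pose (1.8843, -1.1420, 1.4576)

(1.8843, -1.1420, 1.4576)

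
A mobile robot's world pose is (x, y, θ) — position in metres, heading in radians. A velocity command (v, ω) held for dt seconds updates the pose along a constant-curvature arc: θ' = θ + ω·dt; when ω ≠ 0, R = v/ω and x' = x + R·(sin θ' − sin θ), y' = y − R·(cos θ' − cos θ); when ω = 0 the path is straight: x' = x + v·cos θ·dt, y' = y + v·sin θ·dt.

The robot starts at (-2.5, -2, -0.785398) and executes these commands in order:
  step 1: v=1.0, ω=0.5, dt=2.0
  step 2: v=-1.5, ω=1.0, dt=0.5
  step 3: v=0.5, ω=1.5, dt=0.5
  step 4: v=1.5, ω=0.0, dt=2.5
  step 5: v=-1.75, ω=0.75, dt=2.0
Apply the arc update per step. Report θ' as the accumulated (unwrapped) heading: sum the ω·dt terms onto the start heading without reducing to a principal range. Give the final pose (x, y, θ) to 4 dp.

step 1: θ'=0.2146 (R=2.0000) → pose (-0.6599, -2.5399, 0.2146)
step 2: θ'=0.7146 (R=-1.5000) → pose (-1.3234, -2.8725, 0.7146)
step 3: θ'=1.4646 (R=0.3333) → pose (-1.2104, -2.6560, 1.4646)
step 4: θ'=1.4646 (straight) → pose (-0.8129, 1.0729, 1.4646)
step 5: θ'=2.9646 (R=-2.3333) → pose (1.0965, -1.4713, 2.9646)

(1.0965, -1.4713, 2.9646)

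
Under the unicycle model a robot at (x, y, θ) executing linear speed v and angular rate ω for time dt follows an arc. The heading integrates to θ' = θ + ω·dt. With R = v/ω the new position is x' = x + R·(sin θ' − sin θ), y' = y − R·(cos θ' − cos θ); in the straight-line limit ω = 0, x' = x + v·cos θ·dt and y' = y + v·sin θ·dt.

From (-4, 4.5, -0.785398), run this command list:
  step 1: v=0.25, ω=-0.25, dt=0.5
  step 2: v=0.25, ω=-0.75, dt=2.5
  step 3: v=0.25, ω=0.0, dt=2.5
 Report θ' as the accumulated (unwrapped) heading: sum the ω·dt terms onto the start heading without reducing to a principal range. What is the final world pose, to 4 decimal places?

step 1: θ'=-0.9104 (R=-1.0000) → pose (-3.9174, 4.4063, -0.9104)
step 2: θ'=-2.7854 (R=-0.3333) → pose (-4.0644, 3.8894, -2.7854)
step 3: θ'=-2.7854 (straight) → pose (-4.6501, 3.6715, -2.7854)

(-4.6501, 3.6715, -2.7854)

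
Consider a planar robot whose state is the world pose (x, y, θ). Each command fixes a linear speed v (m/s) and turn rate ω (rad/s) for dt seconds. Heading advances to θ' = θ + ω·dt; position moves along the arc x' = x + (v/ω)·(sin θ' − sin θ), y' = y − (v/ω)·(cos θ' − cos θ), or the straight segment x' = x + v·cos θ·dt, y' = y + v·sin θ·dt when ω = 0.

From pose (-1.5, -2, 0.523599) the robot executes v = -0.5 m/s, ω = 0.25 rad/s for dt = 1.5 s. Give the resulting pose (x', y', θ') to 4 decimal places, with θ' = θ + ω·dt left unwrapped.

θ' = 0.5236 + 0.25·1.5 = 0.8986
R = v/ω = -0.5/0.25 = -2.0000
x' = -1.5 + -2.0000·(sin 0.8986 − sin 0.5236) = -2.0649
y' = -2 − -2.0000·(cos 0.8986 − cos 0.5236) = -2.4866

(-2.0649, -2.4866, 0.8986)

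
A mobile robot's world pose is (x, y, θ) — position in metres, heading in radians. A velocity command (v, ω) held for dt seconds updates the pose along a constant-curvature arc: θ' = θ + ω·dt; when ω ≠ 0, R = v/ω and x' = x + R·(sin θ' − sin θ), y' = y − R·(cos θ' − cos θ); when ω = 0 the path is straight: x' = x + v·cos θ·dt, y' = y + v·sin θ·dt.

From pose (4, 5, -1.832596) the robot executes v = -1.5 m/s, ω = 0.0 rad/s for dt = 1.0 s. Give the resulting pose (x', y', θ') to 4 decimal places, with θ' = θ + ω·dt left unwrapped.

(4.3882, 6.4489, -1.8326)

θ' = -1.8326 + 0.0·1.0 = -1.8326
ω = 0 → straight: x' = 4 + -1.5·cos(-1.8326)·1.0 = 4.3882
y' = 5 + -1.5·sin(-1.8326)·1.0 = 6.4489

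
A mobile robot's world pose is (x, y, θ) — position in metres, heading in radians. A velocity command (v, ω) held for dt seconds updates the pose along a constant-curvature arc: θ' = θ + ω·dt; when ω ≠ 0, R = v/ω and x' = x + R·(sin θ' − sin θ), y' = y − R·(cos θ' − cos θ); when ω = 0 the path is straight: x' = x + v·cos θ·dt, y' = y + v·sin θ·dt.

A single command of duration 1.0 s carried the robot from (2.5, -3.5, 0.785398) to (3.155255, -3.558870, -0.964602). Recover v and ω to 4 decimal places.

Δθ = -0.964602 − 0.785398 = -1.750000
ω = Δθ/dt = -1.750000/1.0 = -1.7500
R = Δx/(sin θ' − sin θ) = -0.4286
v = R·ω = -0.4286·-1.7500 = 0.7500

v = 0.7500, ω = -1.7500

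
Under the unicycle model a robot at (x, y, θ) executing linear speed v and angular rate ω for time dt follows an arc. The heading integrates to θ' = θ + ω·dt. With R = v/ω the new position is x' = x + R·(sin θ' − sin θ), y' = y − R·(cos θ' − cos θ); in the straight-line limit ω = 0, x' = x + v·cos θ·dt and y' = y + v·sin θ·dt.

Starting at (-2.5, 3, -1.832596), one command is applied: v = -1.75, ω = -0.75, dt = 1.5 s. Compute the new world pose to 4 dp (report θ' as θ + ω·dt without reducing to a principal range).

θ' = -1.8326 + -0.75·1.5 = -2.9576
R = v/ω = -1.75/-0.75 = 2.3333
x' = -2.5 + 2.3333·(sin -2.9576 − sin -1.8326) = -0.6731
y' = 3 − 2.3333·(cos -2.9576 − cos -1.8326) = 4.6900

(-0.6731, 4.6900, -2.9576)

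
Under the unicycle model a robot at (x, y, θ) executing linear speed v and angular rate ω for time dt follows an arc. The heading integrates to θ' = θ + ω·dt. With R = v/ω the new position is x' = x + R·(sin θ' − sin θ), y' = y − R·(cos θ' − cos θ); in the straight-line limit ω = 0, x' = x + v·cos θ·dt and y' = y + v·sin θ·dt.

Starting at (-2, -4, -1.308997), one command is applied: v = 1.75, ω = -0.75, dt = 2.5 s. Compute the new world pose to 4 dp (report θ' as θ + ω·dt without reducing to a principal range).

(-4.3527, -6.9351, -3.1840)

θ' = -1.3090 + -0.75·2.5 = -3.1840
R = v/ω = 1.75/-0.75 = -2.3333
x' = -2 + -2.3333·(sin -3.1840 − sin -1.3090) = -4.3527
y' = -4 − -2.3333·(cos -3.1840 − cos -1.3090) = -6.9351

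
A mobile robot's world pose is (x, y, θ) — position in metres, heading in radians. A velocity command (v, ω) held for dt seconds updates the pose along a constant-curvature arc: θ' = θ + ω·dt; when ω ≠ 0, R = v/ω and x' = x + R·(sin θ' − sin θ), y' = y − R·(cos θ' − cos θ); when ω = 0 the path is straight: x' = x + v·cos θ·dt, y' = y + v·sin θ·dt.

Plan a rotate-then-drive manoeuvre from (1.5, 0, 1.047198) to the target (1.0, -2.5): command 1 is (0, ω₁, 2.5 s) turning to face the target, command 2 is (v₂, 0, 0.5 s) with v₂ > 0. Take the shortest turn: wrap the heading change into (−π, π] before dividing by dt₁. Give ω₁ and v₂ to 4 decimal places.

heading to target = atan2(-2.5−0, 1−1.5) = -1.7682
Δθ = wrap(-1.7682 − 1.0472) = -2.8154; ω₁ = Δθ/dt₁ = -1.1262
distance = √((1−1.5)² + (-2.5−0)²) = 2.5495; v₂ = distance/dt₂ = 5.0990

ω₁ = -1.1262, v₂ = 5.0990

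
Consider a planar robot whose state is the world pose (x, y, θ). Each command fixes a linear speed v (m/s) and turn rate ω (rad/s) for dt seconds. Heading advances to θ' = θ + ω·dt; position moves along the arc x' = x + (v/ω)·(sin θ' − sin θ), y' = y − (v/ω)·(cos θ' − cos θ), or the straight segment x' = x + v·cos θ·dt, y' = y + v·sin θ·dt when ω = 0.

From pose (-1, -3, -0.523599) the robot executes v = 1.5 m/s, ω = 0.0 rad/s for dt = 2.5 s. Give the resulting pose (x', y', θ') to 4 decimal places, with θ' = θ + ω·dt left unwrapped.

(2.2476, -4.8750, -0.5236)

θ' = -0.5236 + 0.0·2.5 = -0.5236
ω = 0 → straight: x' = -1 + 1.5·cos(-0.5236)·2.5 = 2.2476
y' = -3 + 1.5·sin(-0.5236)·2.5 = -4.8750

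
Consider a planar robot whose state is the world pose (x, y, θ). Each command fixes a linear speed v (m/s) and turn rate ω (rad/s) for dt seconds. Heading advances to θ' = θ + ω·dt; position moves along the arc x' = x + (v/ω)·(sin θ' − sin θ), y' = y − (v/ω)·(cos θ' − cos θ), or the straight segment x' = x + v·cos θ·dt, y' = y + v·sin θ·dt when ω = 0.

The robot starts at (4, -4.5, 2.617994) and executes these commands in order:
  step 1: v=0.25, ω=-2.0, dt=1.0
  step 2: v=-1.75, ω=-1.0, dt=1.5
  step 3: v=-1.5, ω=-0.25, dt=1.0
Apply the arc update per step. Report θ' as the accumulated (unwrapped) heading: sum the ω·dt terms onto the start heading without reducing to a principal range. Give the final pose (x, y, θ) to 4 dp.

(0.8256, -2.7113, -1.1320)

step 1: θ'=0.6180 (R=-0.1250) → pose (3.9901, -4.2899, 0.6180)
step 2: θ'=-0.8820 (R=1.7500) → pose (1.6251, -3.9758, -0.8820)
step 3: θ'=-1.1320 (R=6.0000) → pose (0.8256, -2.7113, -1.1320)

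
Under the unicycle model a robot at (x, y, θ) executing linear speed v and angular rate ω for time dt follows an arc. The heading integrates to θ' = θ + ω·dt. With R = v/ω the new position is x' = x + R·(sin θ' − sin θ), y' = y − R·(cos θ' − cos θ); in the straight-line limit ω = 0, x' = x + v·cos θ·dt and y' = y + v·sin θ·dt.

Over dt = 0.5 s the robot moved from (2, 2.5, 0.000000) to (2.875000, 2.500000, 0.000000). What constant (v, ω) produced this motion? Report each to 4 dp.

v = 1.7500, ω = 0.0000

Δθ = 0.000000 − 0.000000 = 0.000000
ω = Δθ/dt = 0.000000/0.5 = 0.0000
ω = 0 → v = (Δx·cos θ + Δy·sin θ)/dt = 1.7500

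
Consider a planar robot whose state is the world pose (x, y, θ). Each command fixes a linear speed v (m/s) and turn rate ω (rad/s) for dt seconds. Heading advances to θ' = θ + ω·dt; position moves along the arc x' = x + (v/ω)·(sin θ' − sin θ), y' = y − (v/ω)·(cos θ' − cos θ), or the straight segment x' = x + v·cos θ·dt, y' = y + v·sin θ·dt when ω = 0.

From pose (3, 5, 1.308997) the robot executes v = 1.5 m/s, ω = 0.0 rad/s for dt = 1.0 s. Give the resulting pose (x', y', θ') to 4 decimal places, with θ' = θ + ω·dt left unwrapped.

θ' = 1.3090 + 0.0·1.0 = 1.3090
ω = 0 → straight: x' = 3 + 1.5·cos(1.3090)·1.0 = 3.3882
y' = 5 + 1.5·sin(1.3090)·1.0 = 6.4489

(3.3882, 6.4489, 1.3090)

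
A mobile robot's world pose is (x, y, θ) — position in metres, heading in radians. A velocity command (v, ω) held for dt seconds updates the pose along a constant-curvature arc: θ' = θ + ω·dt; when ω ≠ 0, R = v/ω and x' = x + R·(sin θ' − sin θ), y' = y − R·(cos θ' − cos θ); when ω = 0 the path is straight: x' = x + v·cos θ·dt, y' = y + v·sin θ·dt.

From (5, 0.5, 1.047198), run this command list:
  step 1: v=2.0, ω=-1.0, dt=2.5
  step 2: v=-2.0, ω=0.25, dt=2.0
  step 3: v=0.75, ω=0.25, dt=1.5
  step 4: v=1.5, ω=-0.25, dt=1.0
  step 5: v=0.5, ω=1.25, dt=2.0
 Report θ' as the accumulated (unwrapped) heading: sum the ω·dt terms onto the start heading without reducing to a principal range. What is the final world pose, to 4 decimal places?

step 1: θ'=-1.4528 (R=-2.0000) → pose (8.7181, -0.2646, -1.4528)
step 2: θ'=-0.9528 (R=-8.0000) → pose (7.2941, 3.4289, -0.9528)
step 3: θ'=-0.5778 (R=3.0000) → pose (8.1007, 2.6541, -0.5778)
step 4: θ'=-0.8278 (R=-6.0000) → pose (9.2423, 1.6871, -0.8278)
step 5: θ'=1.6722 (R=0.4000) → pose (9.9348, 1.9982, 1.6722)

(9.9348, 1.9982, 1.6722)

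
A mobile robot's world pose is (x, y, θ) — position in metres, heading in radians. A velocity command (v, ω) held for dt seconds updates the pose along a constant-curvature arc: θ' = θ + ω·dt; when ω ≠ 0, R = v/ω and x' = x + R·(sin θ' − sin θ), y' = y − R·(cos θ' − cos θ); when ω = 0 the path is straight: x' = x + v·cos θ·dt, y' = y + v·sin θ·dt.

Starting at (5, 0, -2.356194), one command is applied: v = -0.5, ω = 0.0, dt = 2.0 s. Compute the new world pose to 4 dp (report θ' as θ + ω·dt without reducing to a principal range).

(5.7071, 0.7071, -2.3562)

θ' = -2.3562 + 0.0·2.0 = -2.3562
ω = 0 → straight: x' = 5 + -0.5·cos(-2.3562)·2.0 = 5.7071
y' = 0 + -0.5·sin(-2.3562)·2.0 = 0.7071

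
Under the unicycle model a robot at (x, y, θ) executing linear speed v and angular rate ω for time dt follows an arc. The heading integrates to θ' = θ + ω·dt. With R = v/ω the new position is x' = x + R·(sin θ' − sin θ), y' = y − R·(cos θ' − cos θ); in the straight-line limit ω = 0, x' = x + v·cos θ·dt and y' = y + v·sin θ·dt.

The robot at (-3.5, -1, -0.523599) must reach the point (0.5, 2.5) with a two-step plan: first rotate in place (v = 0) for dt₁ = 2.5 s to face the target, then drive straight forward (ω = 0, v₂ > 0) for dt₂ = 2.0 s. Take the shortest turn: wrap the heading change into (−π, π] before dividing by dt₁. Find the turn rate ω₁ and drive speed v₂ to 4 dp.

ω₁ = 0.4970, v₂ = 2.6575

heading to target = atan2(2.5−-1, 0.5−-3.5) = 0.7188
Δθ = wrap(0.7188 − -0.5236) = 1.2424; ω₁ = Δθ/dt₁ = 0.4970
distance = √((0.5−-3.5)² + (2.5−-1)²) = 5.3151; v₂ = distance/dt₂ = 2.6575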